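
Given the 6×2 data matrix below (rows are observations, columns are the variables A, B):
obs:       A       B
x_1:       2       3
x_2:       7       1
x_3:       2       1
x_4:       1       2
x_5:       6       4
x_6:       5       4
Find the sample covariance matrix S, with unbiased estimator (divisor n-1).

Step 1 — column means:
  mean(A) = (2 + 7 + 2 + 1 + 6 + 5) / 6 = 23/6 = 3.8333
  mean(B) = (3 + 1 + 1 + 2 + 4 + 4) / 6 = 15/6 = 2.5

Step 2 — sample covariance S[i,j] = (1/(n-1)) · Σ_k (x_{k,i} - mean_i) · (x_{k,j} - mean_j), with n-1 = 5.
  S[A,A] = ((-1.8333)·(-1.8333) + (3.1667)·(3.1667) + (-1.8333)·(-1.8333) + (-2.8333)·(-2.8333) + (2.1667)·(2.1667) + (1.1667)·(1.1667)) / 5 = 30.8333/5 = 6.1667
  S[A,B] = ((-1.8333)·(0.5) + (3.1667)·(-1.5) + (-1.8333)·(-1.5) + (-2.8333)·(-0.5) + (2.1667)·(1.5) + (1.1667)·(1.5)) / 5 = 3.5/5 = 0.7
  S[B,B] = ((0.5)·(0.5) + (-1.5)·(-1.5) + (-1.5)·(-1.5) + (-0.5)·(-0.5) + (1.5)·(1.5) + (1.5)·(1.5)) / 5 = 9.5/5 = 1.9

S is symmetric (S[j,i] = S[i,j]). Assembling:

S = [[6.1667, 0.7],
 [0.7, 1.9]]


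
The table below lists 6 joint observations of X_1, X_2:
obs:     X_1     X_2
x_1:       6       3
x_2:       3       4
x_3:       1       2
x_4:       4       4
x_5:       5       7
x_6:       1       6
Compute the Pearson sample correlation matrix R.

Step 1 — column means:
  mean(X_1) = (6 + 3 + 1 + 4 + 5 + 1) / 6 = 20/6 = 3.3333
  mean(X_2) = (3 + 4 + 2 + 4 + 7 + 6) / 6 = 26/6 = 4.3333

Step 2 — sample variances and covariances s[i,j] = (1/(n-1)) · Σ_k (x_{k,i} - mean_i) · (x_{k,j} - mean_j), with n-1 = 5:
  s[X_1,X_1] = ((2.6667)·(2.6667) + (-0.3333)·(-0.3333) + (-2.3333)·(-2.3333) + (0.6667)·(0.6667) + (1.6667)·(1.6667) + (-2.3333)·(-2.3333)) / 5 = 21.3333/5 = 4.2667
  s[X_1,X_2] = ((2.6667)·(-1.3333) + (-0.3333)·(-0.3333) + (-2.3333)·(-2.3333) + (0.6667)·(-0.3333) + (1.6667)·(2.6667) + (-2.3333)·(1.6667)) / 5 = 2.3333/5 = 0.4667
  s[X_2,X_2] = ((-1.3333)·(-1.3333) + (-0.3333)·(-0.3333) + (-2.3333)·(-2.3333) + (-0.3333)·(-0.3333) + (2.6667)·(2.6667) + (1.6667)·(1.6667)) / 5 = 17.3333/5 = 3.4667
  Sample standard deviations s_i = √(s[i,i]):
  s(X_1) = √(4.2667) = 2.0656
  s(X_2) = √(3.4667) = 1.8619

Step 3 — r_{ij} = s_{ij} / (s_i · s_j):
  r[X_1,X_1] = 1 (diagonal).
  r[X_1,X_2] = 0.4667 / (2.0656 · 1.8619) = 0.4667 / 3.8459 = 0.1213
  r[X_2,X_2] = 1 (diagonal).

R is symmetric with unit diagonal. Assembling:

R = [[1, 0.1213],
 [0.1213, 1]]


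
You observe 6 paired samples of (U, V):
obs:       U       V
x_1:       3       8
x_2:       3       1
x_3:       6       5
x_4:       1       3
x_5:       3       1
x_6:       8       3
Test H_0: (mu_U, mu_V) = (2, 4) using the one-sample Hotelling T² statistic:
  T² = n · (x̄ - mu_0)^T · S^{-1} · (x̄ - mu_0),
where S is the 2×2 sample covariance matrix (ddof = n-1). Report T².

Step 1 — sample mean vector:
  mean(U) = (3 + 3 + 6 + 1 + 3 + 8) / 6 = 24/6 = 4
  mean(V) = (8 + 1 + 5 + 3 + 1 + 3) / 6 = 21/6 = 3.5
  x̄ = (4, 3.5),  deviation x̄ - mu_0 = (4, 3.5) - (2, 4) = (2, -0.5).

Step 2 — sample covariance matrix, S[i,j] = (1/(n-1)) · Σ_k (x_{k,i} - mean_i) · (x_{k,j} - mean_j), divisor n-1 = 5:
  S[U,U] = ((-1)·(-1) + (-1)·(-1) + (2)·(2) + (-3)·(-3) + (-1)·(-1) + (4)·(4)) / 5 = 32/5 = 6.4
  S[U,V] = ((-1)·(4.5) + (-1)·(-2.5) + (2)·(1.5) + (-3)·(-0.5) + (-1)·(-2.5) + (4)·(-0.5)) / 5 = 3/5 = 0.6
  S[V,V] = ((4.5)·(4.5) + (-2.5)·(-2.5) + (1.5)·(1.5) + (-0.5)·(-0.5) + (-2.5)·(-2.5) + (-0.5)·(-0.5)) / 5 = 35.5/5 = 7.1
  S = [[6.4, 0.6],
 [0.6, 7.1]].

Step 3 — invert S. det(S) = 6.4·7.1 - (0.6)² = 45.08.
  S^{-1} = (1/det) · [[d, -b], [-b, a]] = [[0.1575, -0.0133],
 [-0.0133, 0.142]].

Step 4 — quadratic form (x̄ - mu_0)^T · S^{-1} · (x̄ - mu_0):
  S^{-1} · (x̄ - mu_0) = (0.3217, -0.0976),
  (x̄ - mu_0)^T · [...] = (2)·(0.3217) + (-0.5)·(-0.0976) = 0.6921.

Step 5 — scale by n: T² = 6 · 0.6921 = 4.1526.

T² ≈ 4.1526


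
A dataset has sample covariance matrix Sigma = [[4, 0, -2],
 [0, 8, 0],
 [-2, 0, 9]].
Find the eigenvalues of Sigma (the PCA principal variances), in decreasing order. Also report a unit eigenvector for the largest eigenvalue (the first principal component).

Step 1 — characteristic polynomial p(λ) = det(λI - Sigma) = λ³ - tr·λ² + c_1·λ - det, where tr = trace, c_1 = sum of the principal 2×2 minors, det = det(Sigma):
  tr = 4 + 8 + 9 = 21,
  c_1 = (4·8 - (0)²) + (4·9 - (-2)²) + (8·9 - (0)²) = 32 + 32 + 72 = 136,
  det = 4·(8·9 - (0)²) - (0)·((0)·9 - (0)·(-2)) + (-2)·((0)·(0) - 8·(-2)) = 4·(72) - (0)·(0) + (-2)·(16) = 256.
  So p(λ) = λ³ - 21λ² + 136λ - 256.
Step 2 — look for an integer root (rational root theorem: any rational root is an integer divisor of 256). Testing λ = 8:
  p(8) = 512 - 1344 + 1088 - 256 = 0  ✓
  Dividing out (λ - 8): p(λ) = (λ - 8)(λ² - 13λ + 32).
Step 3 — remaining eigenvalues from the quadratic λ² - 13λ + 32 = 0:
  Δ = 13² - 4·32 = 169 - 128 = 41,  λ = (13 ± √41)/2 = (13 ± 6.4031)/2 ≈ 9.7016 or 3.2984.
  Sorted: λ_1 = 9.7016,  λ_2 = 8,  λ_3 = 3.2984  (check: sum = 21 = tr ✓).

Step 4 — unit eigenvector for λ_1 ≈ 9.7016: v spans the null space of (Sigma - λ_1 I), whose rows are
  r_1 = (-5.7016, 0, -2),  r_2 = (0, -1.7016, 0),  r_3 = (-2, 0, -0.7016).
  v is orthogonal to every row, so take v ∝ r_1 × r_2 = ((0)·(0) - (-2)·(-1.7016), (-2)·(0) - (-5.7016)·(0), (-5.7016)·(-1.7016) - (0)·(0)) ≈ (-3.4031, 0, 9.7016).
  Rescale (multiply by -1 so the first nonzero entry is positive): u = (3.4031, 0, -9.7016).
  ||u|| = √((3.4031)² + (0)² + (-9.7016)²) = √(105.7016) ≈ 10.2811,  v_1 = u/||u|| ≈ (0.331, 0, -0.9436) (||v_1|| = 1).

λ_1 = 9.7016,  λ_2 = 8,  λ_3 = 3.2984;  v_1 ≈ (0.331, 0, -0.9436)


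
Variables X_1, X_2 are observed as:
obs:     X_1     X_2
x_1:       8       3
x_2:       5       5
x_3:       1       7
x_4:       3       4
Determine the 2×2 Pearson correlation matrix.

Step 1 — column means:
  mean(X_1) = (8 + 5 + 1 + 3) / 4 = 17/4 = 4.25
  mean(X_2) = (3 + 5 + 7 + 4) / 4 = 19/4 = 4.75

Step 2 — sample variances and covariances s[i,j] = (1/(n-1)) · Σ_k (x_{k,i} - mean_i) · (x_{k,j} - mean_j), with n-1 = 3:
  s[X_1,X_1] = ((3.75)·(3.75) + (0.75)·(0.75) + (-3.25)·(-3.25) + (-1.25)·(-1.25)) / 3 = 26.75/3 = 8.9167
  s[X_1,X_2] = ((3.75)·(-1.75) + (0.75)·(0.25) + (-3.25)·(2.25) + (-1.25)·(-0.75)) / 3 = -12.75/3 = -4.25
  s[X_2,X_2] = ((-1.75)·(-1.75) + (0.25)·(0.25) + (2.25)·(2.25) + (-0.75)·(-0.75)) / 3 = 8.75/3 = 2.9167
  Sample standard deviations s_i = √(s[i,i]):
  s(X_1) = √(8.9167) = 2.9861
  s(X_2) = √(2.9167) = 1.7078

Step 3 — r_{ij} = s_{ij} / (s_i · s_j):
  r[X_1,X_1] = 1 (diagonal).
  r[X_1,X_2] = -4.25 / (2.9861 · 1.7078) = -4.25 / 5.0997 = -0.8334
  r[X_2,X_2] = 1 (diagonal).

R is symmetric with unit diagonal. Assembling:

R = [[1, -0.8334],
 [-0.8334, 1]]


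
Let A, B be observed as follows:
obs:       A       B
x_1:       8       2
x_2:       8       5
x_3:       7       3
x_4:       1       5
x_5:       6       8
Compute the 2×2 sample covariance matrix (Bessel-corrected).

Step 1 — column means:
  mean(A) = (8 + 8 + 7 + 1 + 6) / 5 = 30/5 = 6
  mean(B) = (2 + 5 + 3 + 5 + 8) / 5 = 23/5 = 4.6

Step 2 — sample covariance S[i,j] = (1/(n-1)) · Σ_k (x_{k,i} - mean_i) · (x_{k,j} - mean_j), with n-1 = 4.
  S[A,A] = ((2)·(2) + (2)·(2) + (1)·(1) + (-5)·(-5) + (0)·(0)) / 4 = 34/4 = 8.5
  S[A,B] = ((2)·(-2.6) + (2)·(0.4) + (1)·(-1.6) + (-5)·(0.4) + (0)·(3.4)) / 4 = -8/4 = -2
  S[B,B] = ((-2.6)·(-2.6) + (0.4)·(0.4) + (-1.6)·(-1.6) + (0.4)·(0.4) + (3.4)·(3.4)) / 4 = 21.2/4 = 5.3

S is symmetric (S[j,i] = S[i,j]). Assembling:

S = [[8.5, -2],
 [-2, 5.3]]


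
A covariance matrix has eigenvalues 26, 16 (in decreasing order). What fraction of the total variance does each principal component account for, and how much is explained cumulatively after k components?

Step 1 — total variance = trace(Sigma) = Σ λ_i = 26 + 16 = 42.

Step 2 — fraction explained by component i = λ_i / Σ λ:
  PC1: 26/42 = 0.619
  PC2: 16/42 = 0.381

Step 3 — cumulative fraction after k components = (λ_1 + ... + λ_k) / Σ λ:
  k = 1: 26/42 = 0.619
  k = 2: (26 + 16)/42 = 42/42 = 1

Summary (fraction, with percent):

explained: PC1 0.619 (61.9%), PC2 0.381 (38.1%);  cumulative: 0.619, 1


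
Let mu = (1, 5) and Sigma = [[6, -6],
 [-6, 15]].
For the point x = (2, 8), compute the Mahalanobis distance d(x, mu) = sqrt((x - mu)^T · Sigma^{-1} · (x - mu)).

Step 1 — centre the observation: (x - mu) = (1, 3).

Step 2 — invert Sigma. det(Sigma) = 6·15 - (-6)² = 54.
  Sigma^{-1} = (1/det) · [[d, -b], [-b, a]] = [[0.2778, 0.1111],
 [0.1111, 0.1111]].

Step 3 — form the quadratic (x - mu)^T · Sigma^{-1} · (x - mu):
  Sigma^{-1} · (x - mu) = (0.6111, 0.4444).
  (x - mu)^T · [Sigma^{-1} · (x - mu)] = (1)·(0.6111) + (3)·(0.4444) = 1.9444.

Step 4 — take square root: d = √(1.9444) ≈ 1.3944.

d(x, mu) = √(1.9444) ≈ 1.3944


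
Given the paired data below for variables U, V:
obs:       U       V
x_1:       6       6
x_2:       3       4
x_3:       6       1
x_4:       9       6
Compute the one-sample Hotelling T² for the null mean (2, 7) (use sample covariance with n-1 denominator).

Step 1 — sample mean vector:
  mean(U) = (6 + 3 + 6 + 9) / 4 = 24/4 = 6
  mean(V) = (6 + 4 + 1 + 6) / 4 = 17/4 = 4.25
  x̄ = (6, 4.25),  deviation x̄ - mu_0 = (6, 4.25) - (2, 7) = (4, -2.75).

Step 2 — sample covariance matrix, S[i,j] = (1/(n-1)) · Σ_k (x_{k,i} - mean_i) · (x_{k,j} - mean_j), divisor n-1 = 3:
  S[U,U] = ((0)·(0) + (-3)·(-3) + (0)·(0) + (3)·(3)) / 3 = 18/3 = 6
  S[U,V] = ((0)·(1.75) + (-3)·(-0.25) + (0)·(-3.25) + (3)·(1.75)) / 3 = 6/3 = 2
  S[V,V] = ((1.75)·(1.75) + (-0.25)·(-0.25) + (-3.25)·(-3.25) + (1.75)·(1.75)) / 3 = 16.75/3 = 5.5833
  S = [[6, 2],
 [2, 5.5833]].

Step 3 — invert S. det(S) = 6·5.5833 - (2)² = 29.5.
  S^{-1} = (1/det) · [[d, -b], [-b, a]] = [[0.1893, -0.0678],
 [-0.0678, 0.2034]].

Step 4 — quadratic form (x̄ - mu_0)^T · S^{-1} · (x̄ - mu_0):
  S^{-1} · (x̄ - mu_0) = (0.9435, -0.8305),
  (x̄ - mu_0)^T · [...] = (4)·(0.9435) + (-2.75)·(-0.8305) = 6.0579.

Step 5 — scale by n: T² = 4 · 6.0579 = 24.2316.

T² ≈ 24.2316


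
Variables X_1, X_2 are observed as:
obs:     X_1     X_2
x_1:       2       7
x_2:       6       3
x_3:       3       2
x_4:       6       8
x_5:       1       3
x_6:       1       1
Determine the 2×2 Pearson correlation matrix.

Step 1 — column means:
  mean(X_1) = (2 + 6 + 3 + 6 + 1 + 1) / 6 = 19/6 = 3.1667
  mean(X_2) = (7 + 3 + 2 + 8 + 3 + 1) / 6 = 24/6 = 4

Step 2 — sample variances and covariances s[i,j] = (1/(n-1)) · Σ_k (x_{k,i} - mean_i) · (x_{k,j} - mean_j), with n-1 = 5:
  s[X_1,X_1] = ((-1.1667)·(-1.1667) + (2.8333)·(2.8333) + (-0.1667)·(-0.1667) + (2.8333)·(2.8333) + (-2.1667)·(-2.1667) + (-2.1667)·(-2.1667)) / 5 = 26.8333/5 = 5.3667
  s[X_1,X_2] = ((-1.1667)·(3) + (2.8333)·(-1) + (-0.1667)·(-2) + (2.8333)·(4) + (-2.1667)·(-1) + (-2.1667)·(-3)) / 5 = 14/5 = 2.8
  s[X_2,X_2] = ((3)·(3) + (-1)·(-1) + (-2)·(-2) + (4)·(4) + (-1)·(-1) + (-3)·(-3)) / 5 = 40/5 = 8
  Sample standard deviations s_i = √(s[i,i]):
  s(X_1) = √(5.3667) = 2.3166
  s(X_2) = √(8) = 2.8284

Step 3 — r_{ij} = s_{ij} / (s_i · s_j):
  r[X_1,X_1] = 1 (diagonal).
  r[X_1,X_2] = 2.8 / (2.3166 · 2.8284) = 2.8 / 6.5524 = 0.4273
  r[X_2,X_2] = 1 (diagonal).

R is symmetric with unit diagonal. Assembling:

R = [[1, 0.4273],
 [0.4273, 1]]


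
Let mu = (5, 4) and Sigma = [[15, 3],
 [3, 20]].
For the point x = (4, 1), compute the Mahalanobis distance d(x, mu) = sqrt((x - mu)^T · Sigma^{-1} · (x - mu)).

Step 1 — centre the observation: (x - mu) = (-1, -3).

Step 2 — invert Sigma. det(Sigma) = 15·20 - (3)² = 291.
  Sigma^{-1} = (1/det) · [[d, -b], [-b, a]] = [[0.0687, -0.0103],
 [-0.0103, 0.0515]].

Step 3 — form the quadratic (x - mu)^T · Sigma^{-1} · (x - mu):
  Sigma^{-1} · (x - mu) = (-0.0378, -0.1443).
  (x - mu)^T · [Sigma^{-1} · (x - mu)] = (-1)·(-0.0378) + (-3)·(-0.1443) = 0.4708.

Step 4 — take square root: d = √(0.4708) ≈ 0.6861.

d(x, mu) = √(0.4708) ≈ 0.6861


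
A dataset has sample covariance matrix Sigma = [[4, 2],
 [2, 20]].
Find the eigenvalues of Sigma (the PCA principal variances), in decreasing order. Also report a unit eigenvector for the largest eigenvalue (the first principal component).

Step 1 — characteristic polynomial of 2×2 Sigma:
  det(Sigma - λI) = λ² - trace · λ + det = 0.
  trace = 4 + 20 = 24, det = 4·20 - (2)² = 76.
Step 2 — discriminant:
  Δ = trace² - 4·det = 576 - 304 = 272.
Step 3 — eigenvalues:
  λ = (trace ± √Δ)/2 = (24 ± 16.4924)/2,
  λ_1 = 20.2462,  λ_2 = 3.7538.

Step 4 — unit eigenvector for λ_1: solve (Sigma - λ_1 I)v = 0. First row:
  (4 - 20.2462)·v_x + (2)·v_y = 0, i.e. (-16.2462)·v_x + (2)·v_y = 0,
  so v ∝ (b, λ_1 - a) = (2, 16.2462) = u.
  ||u|| = √((2)² + (16.2462)²) = √(267.9394) ≈ 16.3689,
  v_1 = u/||u|| ≈ (0.1222, 0.9925) (||v_1|| = 1).

λ_1 = 20.2462,  λ_2 = 3.7538;  v_1 ≈ (0.1222, 0.9925)


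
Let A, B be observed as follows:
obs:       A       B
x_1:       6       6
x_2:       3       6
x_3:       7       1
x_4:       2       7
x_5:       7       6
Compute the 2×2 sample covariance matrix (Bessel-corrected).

Step 1 — column means:
  mean(A) = (6 + 3 + 7 + 2 + 7) / 5 = 25/5 = 5
  mean(B) = (6 + 6 + 1 + 7 + 6) / 5 = 26/5 = 5.2

Step 2 — sample covariance S[i,j] = (1/(n-1)) · Σ_k (x_{k,i} - mean_i) · (x_{k,j} - mean_j), with n-1 = 4.
  S[A,A] = ((1)·(1) + (-2)·(-2) + (2)·(2) + (-3)·(-3) + (2)·(2)) / 4 = 22/4 = 5.5
  S[A,B] = ((1)·(0.8) + (-2)·(0.8) + (2)·(-4.2) + (-3)·(1.8) + (2)·(0.8)) / 4 = -13/4 = -3.25
  S[B,B] = ((0.8)·(0.8) + (0.8)·(0.8) + (-4.2)·(-4.2) + (1.8)·(1.8) + (0.8)·(0.8)) / 4 = 22.8/4 = 5.7

S is symmetric (S[j,i] = S[i,j]). Assembling:

S = [[5.5, -3.25],
 [-3.25, 5.7]]


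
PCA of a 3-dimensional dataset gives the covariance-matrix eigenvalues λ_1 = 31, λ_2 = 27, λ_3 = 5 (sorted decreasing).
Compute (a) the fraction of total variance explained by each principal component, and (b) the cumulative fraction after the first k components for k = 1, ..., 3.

Step 1 — total variance = trace(Sigma) = Σ λ_i = 31 + 27 + 5 = 63.

Step 2 — fraction explained by component i = λ_i / Σ λ:
  PC1: 31/63 = 0.4921
  PC2: 27/63 = 0.4286
  PC3: 5/63 = 0.0794

Step 3 — cumulative fraction after k components = (λ_1 + ... + λ_k) / Σ λ:
  k = 1: 31/63 = 0.4921
  k = 2: (31 + 27)/63 = 58/63 = 0.9206
  k = 3: (31 + 27 + 5)/63 = 63/63 = 1

Summary (fraction, with percent):

explained: PC1 0.4921 (49.21%), PC2 0.4286 (42.86%), PC3 0.0794 (7.94%);  cumulative: 0.4921, 0.9206, 1


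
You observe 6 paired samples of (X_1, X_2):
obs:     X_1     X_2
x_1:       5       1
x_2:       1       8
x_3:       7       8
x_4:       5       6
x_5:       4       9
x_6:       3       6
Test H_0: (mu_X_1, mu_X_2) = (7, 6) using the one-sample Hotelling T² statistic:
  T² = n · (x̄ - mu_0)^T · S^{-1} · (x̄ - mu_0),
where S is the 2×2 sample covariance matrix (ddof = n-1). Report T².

Step 1 — sample mean vector:
  mean(X_1) = (5 + 1 + 7 + 5 + 4 + 3) / 6 = 25/6 = 4.1667
  mean(X_2) = (1 + 8 + 8 + 6 + 9 + 6) / 6 = 38/6 = 6.3333
  x̄ = (4.1667, 6.3333),  deviation x̄ - mu_0 = (4.1667, 6.3333) - (7, 6) = (-2.8333, 0.3333).

Step 2 — sample covariance matrix, S[i,j] = (1/(n-1)) · Σ_k (x_{k,i} - mean_i) · (x_{k,j} - mean_j), divisor n-1 = 5:
  S[X_1,X_1] = ((0.8333)·(0.8333) + (-3.1667)·(-3.1667) + (2.8333)·(2.8333) + (0.8333)·(0.8333) + (-0.1667)·(-0.1667) + (-1.1667)·(-1.1667)) / 5 = 20.8333/5 = 4.1667
  S[X_1,X_2] = ((0.8333)·(-5.3333) + (-3.1667)·(1.6667) + (2.8333)·(1.6667) + (0.8333)·(-0.3333) + (-0.1667)·(2.6667) + (-1.1667)·(-0.3333)) / 5 = -5.3333/5 = -1.0667
  S[X_2,X_2] = ((-5.3333)·(-5.3333) + (1.6667)·(1.6667) + (1.6667)·(1.6667) + (-0.3333)·(-0.3333) + (2.6667)·(2.6667) + (-0.3333)·(-0.3333)) / 5 = 41.3333/5 = 8.2667
  S = [[4.1667, -1.0667],
 [-1.0667, 8.2667]].

Step 3 — invert S. det(S) = 4.1667·8.2667 - (-1.0667)² = 33.3067.
  S^{-1} = (1/det) · [[d, -b], [-b, a]] = [[0.2482, 0.032],
 [0.032, 0.1251]].

Step 4 — quadratic form (x̄ - mu_0)^T · S^{-1} · (x̄ - mu_0):
  S^{-1} · (x̄ - mu_0) = (-0.6926, -0.049),
  (x̄ - mu_0)^T · [...] = (-2.8333)·(-0.6926) + (0.3333)·(-0.049) = 1.9459.

Step 5 — scale by n: T² = 6 · 1.9459 = 11.6753.

T² ≈ 11.6753


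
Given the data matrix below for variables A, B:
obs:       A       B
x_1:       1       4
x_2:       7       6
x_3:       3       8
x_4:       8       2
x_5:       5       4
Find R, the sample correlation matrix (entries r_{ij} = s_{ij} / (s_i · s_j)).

Step 1 — column means:
  mean(A) = (1 + 7 + 3 + 8 + 5) / 5 = 24/5 = 4.8
  mean(B) = (4 + 6 + 8 + 2 + 4) / 5 = 24/5 = 4.8

Step 2 — sample variances and covariances s[i,j] = (1/(n-1)) · Σ_k (x_{k,i} - mean_i) · (x_{k,j} - mean_j), with n-1 = 4:
  s[A,A] = ((-3.8)·(-3.8) + (2.2)·(2.2) + (-1.8)·(-1.8) + (3.2)·(3.2) + (0.2)·(0.2)) / 4 = 32.8/4 = 8.2
  s[A,B] = ((-3.8)·(-0.8) + (2.2)·(1.2) + (-1.8)·(3.2) + (3.2)·(-2.8) + (0.2)·(-0.8)) / 4 = -9.2/4 = -2.3
  s[B,B] = ((-0.8)·(-0.8) + (1.2)·(1.2) + (3.2)·(3.2) + (-2.8)·(-2.8) + (-0.8)·(-0.8)) / 4 = 20.8/4 = 5.2
  Sample standard deviations s_i = √(s[i,i]):
  s(A) = √(8.2) = 2.8636
  s(B) = √(5.2) = 2.2804

Step 3 — r_{ij} = s_{ij} / (s_i · s_j):
  r[A,A] = 1 (diagonal).
  r[A,B] = -2.3 / (2.8636 · 2.2804) = -2.3 / 6.5299 = -0.3522
  r[B,B] = 1 (diagonal).

R is symmetric with unit diagonal. Assembling:

R = [[1, -0.3522],
 [-0.3522, 1]]


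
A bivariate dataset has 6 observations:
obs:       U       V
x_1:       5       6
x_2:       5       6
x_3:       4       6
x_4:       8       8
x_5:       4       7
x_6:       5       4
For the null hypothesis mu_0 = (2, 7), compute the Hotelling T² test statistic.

Step 1 — sample mean vector:
  mean(U) = (5 + 5 + 4 + 8 + 4 + 5) / 6 = 31/6 = 5.1667
  mean(V) = (6 + 6 + 6 + 8 + 7 + 4) / 6 = 37/6 = 6.1667
  x̄ = (5.1667, 6.1667),  deviation x̄ - mu_0 = (5.1667, 6.1667) - (2, 7) = (3.1667, -0.8333).

Step 2 — sample covariance matrix, S[i,j] = (1/(n-1)) · Σ_k (x_{k,i} - mean_i) · (x_{k,j} - mean_j), divisor n-1 = 5:
  S[U,U] = ((-0.1667)·(-0.1667) + (-0.1667)·(-0.1667) + (-1.1667)·(-1.1667) + (2.8333)·(2.8333) + (-1.1667)·(-1.1667) + (-0.1667)·(-0.1667)) / 5 = 10.8333/5 = 2.1667
  S[U,V] = ((-0.1667)·(-0.1667) + (-0.1667)·(-0.1667) + (-1.1667)·(-0.1667) + (2.8333)·(1.8333) + (-1.1667)·(0.8333) + (-0.1667)·(-2.1667)) / 5 = 4.8333/5 = 0.9667
  S[V,V] = ((-0.1667)·(-0.1667) + (-0.1667)·(-0.1667) + (-0.1667)·(-0.1667) + (1.8333)·(1.8333) + (0.8333)·(0.8333) + (-2.1667)·(-2.1667)) / 5 = 8.8333/5 = 1.7667
  S = [[2.1667, 0.9667],
 [0.9667, 1.7667]].

Step 3 — invert S. det(S) = 2.1667·1.7667 - (0.9667)² = 2.8933.
  S^{-1} = (1/det) · [[d, -b], [-b, a]] = [[0.6106, -0.3341],
 [-0.3341, 0.7488]].

Step 4 — quadratic form (x̄ - mu_0)^T · S^{-1} · (x̄ - mu_0):
  S^{-1} · (x̄ - mu_0) = (2.212, -1.682),
  (x̄ - mu_0)^T · [...] = (3.1667)·(2.212) + (-0.8333)·(-1.682) = 8.4063.

Step 5 — scale by n: T² = 6 · 8.4063 = 50.4378.

T² ≈ 50.4378


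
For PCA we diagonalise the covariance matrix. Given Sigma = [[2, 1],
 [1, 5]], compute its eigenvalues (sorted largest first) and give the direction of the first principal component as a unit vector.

Step 1 — characteristic polynomial of 2×2 Sigma:
  det(Sigma - λI) = λ² - trace · λ + det = 0.
  trace = 2 + 5 = 7, det = 2·5 - (1)² = 9.
Step 2 — discriminant:
  Δ = trace² - 4·det = 49 - 36 = 13.
Step 3 — eigenvalues:
  λ = (trace ± √Δ)/2 = (7 ± 3.6056)/2,
  λ_1 = 5.3028,  λ_2 = 1.6972.

Step 4 — unit eigenvector for λ_1: solve (Sigma - λ_1 I)v = 0. First row:
  (2 - 5.3028)·v_x + (1)·v_y = 0, i.e. (-3.3028)·v_x + (1)·v_y = 0,
  so v ∝ (b, λ_1 - a) = (1, 3.3028) = u.
  ||u|| = √((1)² + (3.3028)²) = √(11.9083) ≈ 3.4508,
  v_1 = u/||u|| ≈ (0.2898, 0.9571) (||v_1|| = 1).

λ_1 = 5.3028,  λ_2 = 1.6972;  v_1 ≈ (0.2898, 0.9571)


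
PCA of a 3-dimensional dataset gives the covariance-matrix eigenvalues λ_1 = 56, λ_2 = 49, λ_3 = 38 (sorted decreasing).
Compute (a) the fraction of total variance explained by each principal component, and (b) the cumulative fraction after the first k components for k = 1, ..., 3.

Step 1 — total variance = trace(Sigma) = Σ λ_i = 56 + 49 + 38 = 143.

Step 2 — fraction explained by component i = λ_i / Σ λ:
  PC1: 56/143 = 0.3916
  PC2: 49/143 = 0.3427
  PC3: 38/143 = 0.2657

Step 3 — cumulative fraction after k components = (λ_1 + ... + λ_k) / Σ λ:
  k = 1: 56/143 = 0.3916
  k = 2: (56 + 49)/143 = 105/143 = 0.7343
  k = 3: (56 + 49 + 38)/143 = 143/143 = 1

Summary (fraction, with percent):

explained: PC1 0.3916 (39.16%), PC2 0.3427 (34.27%), PC3 0.2657 (26.57%);  cumulative: 0.3916, 0.7343, 1


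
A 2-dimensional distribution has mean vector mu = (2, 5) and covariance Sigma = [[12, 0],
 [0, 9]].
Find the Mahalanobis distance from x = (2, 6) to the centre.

Step 1 — centre the observation: (x - mu) = (0, 1).

Step 2 — invert Sigma. det(Sigma) = 12·9 - (0)² = 108.
  Sigma^{-1} = (1/det) · [[d, -b], [-b, a]] = [[0.0833, 0],
 [0, 0.1111]].

Step 3 — form the quadratic (x - mu)^T · Sigma^{-1} · (x - mu):
  Sigma^{-1} · (x - mu) = (0, 0.1111).
  (x - mu)^T · [Sigma^{-1} · (x - mu)] = (0)·(0) + (1)·(0.1111) = 0.1111.

Step 4 — take square root: d = √(0.1111) ≈ 0.3333.

d(x, mu) = √(0.1111) ≈ 0.3333


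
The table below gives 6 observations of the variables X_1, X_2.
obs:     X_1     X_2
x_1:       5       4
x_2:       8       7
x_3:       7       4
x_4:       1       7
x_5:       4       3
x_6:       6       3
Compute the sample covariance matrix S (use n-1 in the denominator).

Step 1 — column means:
  mean(X_1) = (5 + 8 + 7 + 1 + 4 + 6) / 6 = 31/6 = 5.1667
  mean(X_2) = (4 + 7 + 4 + 7 + 3 + 3) / 6 = 28/6 = 4.6667

Step 2 — sample covariance S[i,j] = (1/(n-1)) · Σ_k (x_{k,i} - mean_i) · (x_{k,j} - mean_j), with n-1 = 5.
  S[X_1,X_1] = ((-0.1667)·(-0.1667) + (2.8333)·(2.8333) + (1.8333)·(1.8333) + (-4.1667)·(-4.1667) + (-1.1667)·(-1.1667) + (0.8333)·(0.8333)) / 5 = 30.8333/5 = 6.1667
  S[X_1,X_2] = ((-0.1667)·(-0.6667) + (2.8333)·(2.3333) + (1.8333)·(-0.6667) + (-4.1667)·(2.3333) + (-1.1667)·(-1.6667) + (0.8333)·(-1.6667)) / 5 = -3.6667/5 = -0.7333
  S[X_2,X_2] = ((-0.6667)·(-0.6667) + (2.3333)·(2.3333) + (-0.6667)·(-0.6667) + (2.3333)·(2.3333) + (-1.6667)·(-1.6667) + (-1.6667)·(-1.6667)) / 5 = 17.3333/5 = 3.4667

S is symmetric (S[j,i] = S[i,j]). Assembling:

S = [[6.1667, -0.7333],
 [-0.7333, 3.4667]]


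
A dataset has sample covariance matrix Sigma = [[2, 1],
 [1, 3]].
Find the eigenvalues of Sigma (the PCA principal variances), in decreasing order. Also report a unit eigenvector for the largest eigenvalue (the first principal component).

Step 1 — characteristic polynomial of 2×2 Sigma:
  det(Sigma - λI) = λ² - trace · λ + det = 0.
  trace = 2 + 3 = 5, det = 2·3 - (1)² = 5.
Step 2 — discriminant:
  Δ = trace² - 4·det = 25 - 20 = 5.
Step 3 — eigenvalues:
  λ = (trace ± √Δ)/2 = (5 ± 2.2361)/2,
  λ_1 = 3.618,  λ_2 = 1.382.

Step 4 — unit eigenvector for λ_1: solve (Sigma - λ_1 I)v = 0. First row:
  (2 - 3.618)·v_x + (1)·v_y = 0, i.e. (-1.618)·v_x + (1)·v_y = 0,
  so v ∝ (b, λ_1 - a) = (1, 1.618) = u.
  ||u|| = √((1)² + (1.618)²) = √(3.618) ≈ 1.9021,
  v_1 = u/||u|| ≈ (0.5257, 0.8507) (||v_1|| = 1).

λ_1 = 3.618,  λ_2 = 1.382;  v_1 ≈ (0.5257, 0.8507)


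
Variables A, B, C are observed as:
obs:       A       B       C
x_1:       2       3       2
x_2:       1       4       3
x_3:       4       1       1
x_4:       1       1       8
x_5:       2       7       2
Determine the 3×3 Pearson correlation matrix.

Step 1 — column means:
  mean(A) = (2 + 1 + 4 + 1 + 2) / 5 = 10/5 = 2
  mean(B) = (3 + 4 + 1 + 1 + 7) / 5 = 16/5 = 3.2
  mean(C) = (2 + 3 + 1 + 8 + 2) / 5 = 16/5 = 3.2

Step 2 — sample variances and covariances s[i,j] = (1/(n-1)) · Σ_k (x_{k,i} - mean_i) · (x_{k,j} - mean_j), with n-1 = 4:
  s[A,A] = ((0)·(0) + (-1)·(-1) + (2)·(2) + (-1)·(-1) + (0)·(0)) / 4 = 6/4 = 1.5
  s[A,B] = ((0)·(-0.2) + (-1)·(0.8) + (2)·(-2.2) + (-1)·(-2.2) + (0)·(3.8)) / 4 = -3/4 = -0.75
  s[A,C] = ((0)·(-1.2) + (-1)·(-0.2) + (2)·(-2.2) + (-1)·(4.8) + (0)·(-1.2)) / 4 = -9/4 = -2.25
  s[B,B] = ((-0.2)·(-0.2) + (0.8)·(0.8) + (-2.2)·(-2.2) + (-2.2)·(-2.2) + (3.8)·(3.8)) / 4 = 24.8/4 = 6.2
  s[B,C] = ((-0.2)·(-1.2) + (0.8)·(-0.2) + (-2.2)·(-2.2) + (-2.2)·(4.8) + (3.8)·(-1.2)) / 4 = -10.2/4 = -2.55
  s[C,C] = ((-1.2)·(-1.2) + (-0.2)·(-0.2) + (-2.2)·(-2.2) + (4.8)·(4.8) + (-1.2)·(-1.2)) / 4 = 30.8/4 = 7.7
  Sample standard deviations s_i = √(s[i,i]):
  s(A) = √(1.5) = 1.2247
  s(B) = √(6.2) = 2.49
  s(C) = √(7.7) = 2.7749

Step 3 — r_{ij} = s_{ij} / (s_i · s_j):
  r[A,A] = 1 (diagonal).
  r[A,B] = -0.75 / (1.2247 · 2.49) = -0.75 / 3.0496 = -0.2459
  r[A,C] = -2.25 / (1.2247 · 2.7749) = -2.25 / 3.3985 = -0.6621
  r[B,B] = 1 (diagonal).
  r[B,C] = -2.55 / (2.49 · 2.7749) = -2.55 / 6.9094 = -0.3691
  r[C,C] = 1 (diagonal).

R is symmetric with unit diagonal. Assembling:

R = [[1, -0.2459, -0.6621],
 [-0.2459, 1, -0.3691],
 [-0.6621, -0.3691, 1]]


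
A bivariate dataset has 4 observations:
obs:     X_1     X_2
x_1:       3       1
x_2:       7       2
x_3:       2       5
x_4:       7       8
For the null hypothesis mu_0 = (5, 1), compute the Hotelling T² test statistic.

Step 1 — sample mean vector:
  mean(X_1) = (3 + 7 + 2 + 7) / 4 = 19/4 = 4.75
  mean(X_2) = (1 + 2 + 5 + 8) / 4 = 16/4 = 4
  x̄ = (4.75, 4),  deviation x̄ - mu_0 = (4.75, 4) - (5, 1) = (-0.25, 3).

Step 2 — sample covariance matrix, S[i,j] = (1/(n-1)) · Σ_k (x_{k,i} - mean_i) · (x_{k,j} - mean_j), divisor n-1 = 3:
  S[X_1,X_1] = ((-1.75)·(-1.75) + (2.25)·(2.25) + (-2.75)·(-2.75) + (2.25)·(2.25)) / 3 = 20.75/3 = 6.9167
  S[X_1,X_2] = ((-1.75)·(-3) + (2.25)·(-2) + (-2.75)·(1) + (2.25)·(4)) / 3 = 7/3 = 2.3333
  S[X_2,X_2] = ((-3)·(-3) + (-2)·(-2) + (1)·(1) + (4)·(4)) / 3 = 30/3 = 10
  S = [[6.9167, 2.3333],
 [2.3333, 10]].

Step 3 — invert S. det(S) = 6.9167·10 - (2.3333)² = 63.7222.
  S^{-1} = (1/det) · [[d, -b], [-b, a]] = [[0.1569, -0.0366],
 [-0.0366, 0.1085]].

Step 4 — quadratic form (x̄ - mu_0)^T · S^{-1} · (x̄ - mu_0):
  S^{-1} · (x̄ - mu_0) = (-0.1491, 0.3348),
  (x̄ - mu_0)^T · [...] = (-0.25)·(-0.1491) + (3)·(0.3348) = 1.0416.

Step 5 — scale by n: T² = 4 · 1.0416 = 4.1665.

T² ≈ 4.1665


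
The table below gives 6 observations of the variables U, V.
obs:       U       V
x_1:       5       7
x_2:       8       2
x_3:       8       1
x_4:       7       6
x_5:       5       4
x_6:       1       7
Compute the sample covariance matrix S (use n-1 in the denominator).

Step 1 — column means:
  mean(U) = (5 + 8 + 8 + 7 + 5 + 1) / 6 = 34/6 = 5.6667
  mean(V) = (7 + 2 + 1 + 6 + 4 + 7) / 6 = 27/6 = 4.5

Step 2 — sample covariance S[i,j] = (1/(n-1)) · Σ_k (x_{k,i} - mean_i) · (x_{k,j} - mean_j), with n-1 = 5.
  S[U,U] = ((-0.6667)·(-0.6667) + (2.3333)·(2.3333) + (2.3333)·(2.3333) + (1.3333)·(1.3333) + (-0.6667)·(-0.6667) + (-4.6667)·(-4.6667)) / 5 = 35.3333/5 = 7.0667
  S[U,V] = ((-0.6667)·(2.5) + (2.3333)·(-2.5) + (2.3333)·(-3.5) + (1.3333)·(1.5) + (-0.6667)·(-0.5) + (-4.6667)·(2.5)) / 5 = -25/5 = -5
  S[V,V] = ((2.5)·(2.5) + (-2.5)·(-2.5) + (-3.5)·(-3.5) + (1.5)·(1.5) + (-0.5)·(-0.5) + (2.5)·(2.5)) / 5 = 33.5/5 = 6.7

S is symmetric (S[j,i] = S[i,j]). Assembling:

S = [[7.0667, -5],
 [-5, 6.7]]


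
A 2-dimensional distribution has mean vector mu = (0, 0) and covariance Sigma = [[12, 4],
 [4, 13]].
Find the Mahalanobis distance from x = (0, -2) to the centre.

Step 1 — centre the observation: (x - mu) = (0, -2).

Step 2 — invert Sigma. det(Sigma) = 12·13 - (4)² = 140.
  Sigma^{-1} = (1/det) · [[d, -b], [-b, a]] = [[0.0929, -0.0286],
 [-0.0286, 0.0857]].

Step 3 — form the quadratic (x - mu)^T · Sigma^{-1} · (x - mu):
  Sigma^{-1} · (x - mu) = (0.0571, -0.1714).
  (x - mu)^T · [Sigma^{-1} · (x - mu)] = (0)·(0.0571) + (-2)·(-0.1714) = 0.3429.

Step 4 — take square root: d = √(0.3429) ≈ 0.5855.

d(x, mu) = √(0.3429) ≈ 0.5855


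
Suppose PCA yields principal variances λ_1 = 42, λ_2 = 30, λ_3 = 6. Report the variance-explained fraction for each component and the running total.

Step 1 — total variance = trace(Sigma) = Σ λ_i = 42 + 30 + 6 = 78.

Step 2 — fraction explained by component i = λ_i / Σ λ:
  PC1: 42/78 = 0.5385
  PC2: 30/78 = 0.3846
  PC3: 6/78 = 0.0769

Step 3 — cumulative fraction after k components = (λ_1 + ... + λ_k) / Σ λ:
  k = 1: 42/78 = 0.5385
  k = 2: (42 + 30)/78 = 72/78 = 0.9231
  k = 3: (42 + 30 + 6)/78 = 78/78 = 1

Summary (fraction, with percent):

explained: PC1 0.5385 (53.85%), PC2 0.3846 (38.46%), PC3 0.0769 (7.69%);  cumulative: 0.5385, 0.9231, 1


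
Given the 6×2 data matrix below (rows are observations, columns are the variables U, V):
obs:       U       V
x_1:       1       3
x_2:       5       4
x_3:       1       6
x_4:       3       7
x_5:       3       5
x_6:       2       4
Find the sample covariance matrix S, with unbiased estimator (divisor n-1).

Step 1 — column means:
  mean(U) = (1 + 5 + 1 + 3 + 3 + 2) / 6 = 15/6 = 2.5
  mean(V) = (3 + 4 + 6 + 7 + 5 + 4) / 6 = 29/6 = 4.8333

Step 2 — sample covariance S[i,j] = (1/(n-1)) · Σ_k (x_{k,i} - mean_i) · (x_{k,j} - mean_j), with n-1 = 5.
  S[U,U] = ((-1.5)·(-1.5) + (2.5)·(2.5) + (-1.5)·(-1.5) + (0.5)·(0.5) + (0.5)·(0.5) + (-0.5)·(-0.5)) / 5 = 11.5/5 = 2.3
  S[U,V] = ((-1.5)·(-1.8333) + (2.5)·(-0.8333) + (-1.5)·(1.1667) + (0.5)·(2.1667) + (0.5)·(0.1667) + (-0.5)·(-0.8333)) / 5 = 0.5/5 = 0.1
  S[V,V] = ((-1.8333)·(-1.8333) + (-0.8333)·(-0.8333) + (1.1667)·(1.1667) + (2.1667)·(2.1667) + (0.1667)·(0.1667) + (-0.8333)·(-0.8333)) / 5 = 10.8333/5 = 2.1667

S is symmetric (S[j,i] = S[i,j]). Assembling:

S = [[2.3, 0.1],
 [0.1, 2.1667]]


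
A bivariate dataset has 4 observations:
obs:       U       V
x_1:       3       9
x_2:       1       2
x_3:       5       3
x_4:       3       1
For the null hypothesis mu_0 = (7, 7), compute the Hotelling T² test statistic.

Step 1 — sample mean vector:
  mean(U) = (3 + 1 + 5 + 3) / 4 = 12/4 = 3
  mean(V) = (9 + 2 + 3 + 1) / 4 = 15/4 = 3.75
  x̄ = (3, 3.75),  deviation x̄ - mu_0 = (3, 3.75) - (7, 7) = (-4, -3.25).

Step 2 — sample covariance matrix, S[i,j] = (1/(n-1)) · Σ_k (x_{k,i} - mean_i) · (x_{k,j} - mean_j), divisor n-1 = 3:
  S[U,U] = ((0)·(0) + (-2)·(-2) + (2)·(2) + (0)·(0)) / 3 = 8/3 = 2.6667
  S[U,V] = ((0)·(5.25) + (-2)·(-1.75) + (2)·(-0.75) + (0)·(-2.75)) / 3 = 2/3 = 0.6667
  S[V,V] = ((5.25)·(5.25) + (-1.75)·(-1.75) + (-0.75)·(-0.75) + (-2.75)·(-2.75)) / 3 = 38.75/3 = 12.9167
  S = [[2.6667, 0.6667],
 [0.6667, 12.9167]].

Step 3 — invert S. det(S) = 2.6667·12.9167 - (0.6667)² = 34.
  S^{-1} = (1/det) · [[d, -b], [-b, a]] = [[0.3799, -0.0196],
 [-0.0196, 0.0784]].

Step 4 — quadratic form (x̄ - mu_0)^T · S^{-1} · (x̄ - mu_0):
  S^{-1} · (x̄ - mu_0) = (-1.4559, -0.1765),
  (x̄ - mu_0)^T · [...] = (-4)·(-1.4559) + (-3.25)·(-0.1765) = 6.3971.

Step 5 — scale by n: T² = 4 · 6.3971 = 25.5882.

T² ≈ 25.5882


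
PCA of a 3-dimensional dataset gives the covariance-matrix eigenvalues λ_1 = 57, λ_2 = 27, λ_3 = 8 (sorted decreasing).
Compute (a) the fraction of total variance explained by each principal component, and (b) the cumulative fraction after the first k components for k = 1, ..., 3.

Step 1 — total variance = trace(Sigma) = Σ λ_i = 57 + 27 + 8 = 92.

Step 2 — fraction explained by component i = λ_i / Σ λ:
  PC1: 57/92 = 0.6196
  PC2: 27/92 = 0.2935
  PC3: 8/92 = 0.087

Step 3 — cumulative fraction after k components = (λ_1 + ... + λ_k) / Σ λ:
  k = 1: 57/92 = 0.6196
  k = 2: (57 + 27)/92 = 84/92 = 0.913
  k = 3: (57 + 27 + 8)/92 = 92/92 = 1

Summary (fraction, with percent):

explained: PC1 0.6196 (61.96%), PC2 0.2935 (29.35%), PC3 0.087 (8.7%);  cumulative: 0.6196, 0.913, 1


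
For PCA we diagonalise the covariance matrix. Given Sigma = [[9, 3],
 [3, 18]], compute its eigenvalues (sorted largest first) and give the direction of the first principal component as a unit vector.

Step 1 — characteristic polynomial of 2×2 Sigma:
  det(Sigma - λI) = λ² - trace · λ + det = 0.
  trace = 9 + 18 = 27, det = 9·18 - (3)² = 153.
Step 2 — discriminant:
  Δ = trace² - 4·det = 729 - 612 = 117.
Step 3 — eigenvalues:
  λ = (trace ± √Δ)/2 = (27 ± 10.8167)/2,
  λ_1 = 18.9083,  λ_2 = 8.0917.

Step 4 — unit eigenvector for λ_1: solve (Sigma - λ_1 I)v = 0. First row:
  (9 - 18.9083)·v_x + (3)·v_y = 0, i.e. (-9.9083)·v_x + (3)·v_y = 0,
  so v ∝ (b, λ_1 - a) = (3, 9.9083) = u.
  ||u|| = √((3)² + (9.9083)²) = √(107.1749) ≈ 10.3525,
  v_1 = u/||u|| ≈ (0.2898, 0.9571) (||v_1|| = 1).

λ_1 = 18.9083,  λ_2 = 8.0917;  v_1 ≈ (0.2898, 0.9571)


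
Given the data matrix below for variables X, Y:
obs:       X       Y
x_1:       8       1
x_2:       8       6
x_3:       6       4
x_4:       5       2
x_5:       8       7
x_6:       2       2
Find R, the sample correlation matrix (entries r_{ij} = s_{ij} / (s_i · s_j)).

Step 1 — column means:
  mean(X) = (8 + 8 + 6 + 5 + 8 + 2) / 6 = 37/6 = 6.1667
  mean(Y) = (1 + 6 + 4 + 2 + 7 + 2) / 6 = 22/6 = 3.6667

Step 2 — sample variances and covariances s[i,j] = (1/(n-1)) · Σ_k (x_{k,i} - mean_i) · (x_{k,j} - mean_j), with n-1 = 5:
  s[X,X] = ((1.8333)·(1.8333) + (1.8333)·(1.8333) + (-0.1667)·(-0.1667) + (-1.1667)·(-1.1667) + (1.8333)·(1.8333) + (-4.1667)·(-4.1667)) / 5 = 28.8333/5 = 5.7667
  s[X,Y] = ((1.8333)·(-2.6667) + (1.8333)·(2.3333) + (-0.1667)·(0.3333) + (-1.1667)·(-1.6667) + (1.8333)·(3.3333) + (-4.1667)·(-1.6667)) / 5 = 14.3333/5 = 2.8667
  s[Y,Y] = ((-2.6667)·(-2.6667) + (2.3333)·(2.3333) + (0.3333)·(0.3333) + (-1.6667)·(-1.6667) + (3.3333)·(3.3333) + (-1.6667)·(-1.6667)) / 5 = 29.3333/5 = 5.8667
  Sample standard deviations s_i = √(s[i,i]):
  s(X) = √(5.7667) = 2.4014
  s(Y) = √(5.8667) = 2.4221

Step 3 — r_{ij} = s_{ij} / (s_i · s_j):
  r[X,X] = 1 (diagonal).
  r[X,Y] = 2.8667 / (2.4014 · 2.4221) = 2.8667 / 5.8165 = 0.4929
  r[Y,Y] = 1 (diagonal).

R is symmetric with unit diagonal. Assembling:

R = [[1, 0.4929],
 [0.4929, 1]]


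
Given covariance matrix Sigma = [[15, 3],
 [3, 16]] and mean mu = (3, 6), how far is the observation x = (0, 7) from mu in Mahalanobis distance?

Step 1 — centre the observation: (x - mu) = (-3, 1).

Step 2 — invert Sigma. det(Sigma) = 15·16 - (3)² = 231.
  Sigma^{-1} = (1/det) · [[d, -b], [-b, a]] = [[0.0693, -0.013],
 [-0.013, 0.0649]].

Step 3 — form the quadratic (x - mu)^T · Sigma^{-1} · (x - mu):
  Sigma^{-1} · (x - mu) = (-0.2208, 0.1039).
  (x - mu)^T · [Sigma^{-1} · (x - mu)] = (-3)·(-0.2208) + (1)·(0.1039) = 0.7662.

Step 4 — take square root: d = √(0.7662) ≈ 0.8753.

d(x, mu) = √(0.7662) ≈ 0.8753


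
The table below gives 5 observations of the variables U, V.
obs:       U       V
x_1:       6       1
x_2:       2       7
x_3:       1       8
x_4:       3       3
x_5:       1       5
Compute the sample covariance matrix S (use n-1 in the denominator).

Step 1 — column means:
  mean(U) = (6 + 2 + 1 + 3 + 1) / 5 = 13/5 = 2.6
  mean(V) = (1 + 7 + 8 + 3 + 5) / 5 = 24/5 = 4.8

Step 2 — sample covariance S[i,j] = (1/(n-1)) · Σ_k (x_{k,i} - mean_i) · (x_{k,j} - mean_j), with n-1 = 4.
  S[U,U] = ((3.4)·(3.4) + (-0.6)·(-0.6) + (-1.6)·(-1.6) + (0.4)·(0.4) + (-1.6)·(-1.6)) / 4 = 17.2/4 = 4.3
  S[U,V] = ((3.4)·(-3.8) + (-0.6)·(2.2) + (-1.6)·(3.2) + (0.4)·(-1.8) + (-1.6)·(0.2)) / 4 = -20.4/4 = -5.1
  S[V,V] = ((-3.8)·(-3.8) + (2.2)·(2.2) + (3.2)·(3.2) + (-1.8)·(-1.8) + (0.2)·(0.2)) / 4 = 32.8/4 = 8.2

S is symmetric (S[j,i] = S[i,j]). Assembling:

S = [[4.3, -5.1],
 [-5.1, 8.2]]


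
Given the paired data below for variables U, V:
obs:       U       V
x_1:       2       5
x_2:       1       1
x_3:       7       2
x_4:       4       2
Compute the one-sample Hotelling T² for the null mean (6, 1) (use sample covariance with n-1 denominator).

Step 1 — sample mean vector:
  mean(U) = (2 + 1 + 7 + 4) / 4 = 14/4 = 3.5
  mean(V) = (5 + 1 + 2 + 2) / 4 = 10/4 = 2.5
  x̄ = (3.5, 2.5),  deviation x̄ - mu_0 = (3.5, 2.5) - (6, 1) = (-2.5, 1.5).

Step 2 — sample covariance matrix, S[i,j] = (1/(n-1)) · Σ_k (x_{k,i} - mean_i) · (x_{k,j} - mean_j), divisor n-1 = 3:
  S[U,U] = ((-1.5)·(-1.5) + (-2.5)·(-2.5) + (3.5)·(3.5) + (0.5)·(0.5)) / 3 = 21/3 = 7
  S[U,V] = ((-1.5)·(2.5) + (-2.5)·(-1.5) + (3.5)·(-0.5) + (0.5)·(-0.5)) / 3 = -2/3 = -0.6667
  S[V,V] = ((2.5)·(2.5) + (-1.5)·(-1.5) + (-0.5)·(-0.5) + (-0.5)·(-0.5)) / 3 = 9/3 = 3
  S = [[7, -0.6667],
 [-0.6667, 3]].

Step 3 — invert S. det(S) = 7·3 - (-0.6667)² = 20.5556.
  S^{-1} = (1/det) · [[d, -b], [-b, a]] = [[0.1459, 0.0324],
 [0.0324, 0.3405]].

Step 4 — quadratic form (x̄ - mu_0)^T · S^{-1} · (x̄ - mu_0):
  S^{-1} · (x̄ - mu_0) = (-0.3162, 0.4297),
  (x̄ - mu_0)^T · [...] = (-2.5)·(-0.3162) + (1.5)·(0.4297) = 1.4351.

Step 5 — scale by n: T² = 4 · 1.4351 = 5.7405.

T² ≈ 5.7405


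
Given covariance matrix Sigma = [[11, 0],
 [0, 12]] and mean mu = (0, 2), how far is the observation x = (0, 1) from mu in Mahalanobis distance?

Step 1 — centre the observation: (x - mu) = (0, -1).

Step 2 — invert Sigma. det(Sigma) = 11·12 - (0)² = 132.
  Sigma^{-1} = (1/det) · [[d, -b], [-b, a]] = [[0.0909, 0],
 [0, 0.0833]].

Step 3 — form the quadratic (x - mu)^T · Sigma^{-1} · (x - mu):
  Sigma^{-1} · (x - mu) = (0, -0.0833).
  (x - mu)^T · [Sigma^{-1} · (x - mu)] = (0)·(0) + (-1)·(-0.0833) = 0.0833.

Step 4 — take square root: d = √(0.0833) ≈ 0.2887.

d(x, mu) = √(0.0833) ≈ 0.2887


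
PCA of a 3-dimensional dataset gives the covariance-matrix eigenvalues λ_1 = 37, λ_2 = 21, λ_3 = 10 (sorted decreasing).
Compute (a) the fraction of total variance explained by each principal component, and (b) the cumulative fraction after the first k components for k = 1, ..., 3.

Step 1 — total variance = trace(Sigma) = Σ λ_i = 37 + 21 + 10 = 68.

Step 2 — fraction explained by component i = λ_i / Σ λ:
  PC1: 37/68 = 0.5441
  PC2: 21/68 = 0.3088
  PC3: 10/68 = 0.1471

Step 3 — cumulative fraction after k components = (λ_1 + ... + λ_k) / Σ λ:
  k = 1: 37/68 = 0.5441
  k = 2: (37 + 21)/68 = 58/68 = 0.8529
  k = 3: (37 + 21 + 10)/68 = 68/68 = 1

Summary (fraction, with percent):

explained: PC1 0.5441 (54.41%), PC2 0.3088 (30.88%), PC3 0.1471 (14.71%);  cumulative: 0.5441, 0.8529, 1


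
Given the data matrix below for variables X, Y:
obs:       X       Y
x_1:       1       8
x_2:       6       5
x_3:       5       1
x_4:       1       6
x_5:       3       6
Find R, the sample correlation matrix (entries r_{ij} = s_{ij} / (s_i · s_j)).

Step 1 — column means:
  mean(X) = (1 + 6 + 5 + 1 + 3) / 5 = 16/5 = 3.2
  mean(Y) = (8 + 5 + 1 + 6 + 6) / 5 = 26/5 = 5.2

Step 2 — sample variances and covariances s[i,j] = (1/(n-1)) · Σ_k (x_{k,i} - mean_i) · (x_{k,j} - mean_j), with n-1 = 4:
  s[X,X] = ((-2.2)·(-2.2) + (2.8)·(2.8) + (1.8)·(1.8) + (-2.2)·(-2.2) + (-0.2)·(-0.2)) / 4 = 20.8/4 = 5.2
  s[X,Y] = ((-2.2)·(2.8) + (2.8)·(-0.2) + (1.8)·(-4.2) + (-2.2)·(0.8) + (-0.2)·(0.8)) / 4 = -16.2/4 = -4.05
  s[Y,Y] = ((2.8)·(2.8) + (-0.2)·(-0.2) + (-4.2)·(-4.2) + (0.8)·(0.8) + (0.8)·(0.8)) / 4 = 26.8/4 = 6.7
  Sample standard deviations s_i = √(s[i,i]):
  s(X) = √(5.2) = 2.2804
  s(Y) = √(6.7) = 2.5884

Step 3 — r_{ij} = s_{ij} / (s_i · s_j):
  r[X,X] = 1 (diagonal).
  r[X,Y] = -4.05 / (2.2804 · 2.5884) = -4.05 / 5.9025 = -0.6861
  r[Y,Y] = 1 (diagonal).

R is symmetric with unit diagonal. Assembling:

R = [[1, -0.6861],
 [-0.6861, 1]]


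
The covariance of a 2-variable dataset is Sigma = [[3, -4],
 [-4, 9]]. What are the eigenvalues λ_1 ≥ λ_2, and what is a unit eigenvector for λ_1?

Step 1 — characteristic polynomial of 2×2 Sigma:
  det(Sigma - λI) = λ² - trace · λ + det = 0.
  trace = 3 + 9 = 12, det = 3·9 - (-4)² = 11.
Step 2 — discriminant:
  Δ = trace² - 4·det = 144 - 44 = 100.
Step 3 — eigenvalues:
  λ = (trace ± √Δ)/2 = (12 ± 10)/2,
  λ_1 = 11,  λ_2 = 1.

Step 4 — unit eigenvector for λ_1: solve (Sigma - λ_1 I)v = 0. First row:
  (3 - 11)·v_x + (-4)·v_y = 0, i.e. (-8)·v_x + (-4)·v_y = 0,
  so v ∝ (b, λ_1 - a) = (-4, 8); multiply by -1 so the first entry is positive: u = (4, -8).
  ||u|| = √((4)² + (-8)²) = √(80) ≈ 8.9443,
  v_1 = u/||u|| ≈ (0.4472, -0.8944) (||v_1|| = 1).

λ_1 = 11,  λ_2 = 1;  v_1 ≈ (0.4472, -0.8944)
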